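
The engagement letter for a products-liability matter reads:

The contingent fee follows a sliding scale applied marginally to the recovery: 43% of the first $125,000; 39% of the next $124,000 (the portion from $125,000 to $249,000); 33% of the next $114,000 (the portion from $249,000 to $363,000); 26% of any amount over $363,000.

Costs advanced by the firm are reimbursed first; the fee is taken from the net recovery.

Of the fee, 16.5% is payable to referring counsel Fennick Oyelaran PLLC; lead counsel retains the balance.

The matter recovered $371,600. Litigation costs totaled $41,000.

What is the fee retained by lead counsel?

Fee base (net of costs): $371,600 − $41,000 = $330,600
First $125,000 at 43% = $53,750.00
Next $124,000 at 39% = $48,360.00
Remaining $81,600 at 33% = $26,928.00
Fee: $53,750.00 + $48,360.00 + $26,928.00 = $129,038.00
Referral share: 16.5% of $129,038.00 = $21,291.27; lead counsel retains $129,038.00 − $21,291.27 = $107,746.73.

$107,746.73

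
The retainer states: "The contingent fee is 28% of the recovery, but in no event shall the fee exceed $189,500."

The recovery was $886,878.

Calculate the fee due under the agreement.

$189,500.00

28% of $886,878 = $248,325.84
That exceeds the $189,500 cap, so the fee is capped at $189,500.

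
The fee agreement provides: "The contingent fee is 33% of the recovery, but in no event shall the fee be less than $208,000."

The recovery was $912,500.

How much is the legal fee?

$301,125.00

33% of $912,500 = $301,125.00
That exceeds the $208,000 minimum.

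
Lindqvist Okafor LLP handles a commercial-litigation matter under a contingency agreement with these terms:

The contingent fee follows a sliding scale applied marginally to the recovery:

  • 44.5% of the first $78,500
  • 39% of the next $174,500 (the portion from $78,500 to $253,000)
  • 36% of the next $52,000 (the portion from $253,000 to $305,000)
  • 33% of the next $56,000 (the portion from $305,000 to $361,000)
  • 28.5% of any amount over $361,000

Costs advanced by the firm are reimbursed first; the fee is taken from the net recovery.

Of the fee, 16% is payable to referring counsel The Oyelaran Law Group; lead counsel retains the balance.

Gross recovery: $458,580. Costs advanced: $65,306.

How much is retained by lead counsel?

$125,483.90

Fee base (net of costs): $458,580 − $65,306 = $393,274
First $78,500 at 44.5% = $34,932.50
Next $174,500 at 39% = $68,055.00
Next $52,000 at 36% = $18,720.00
Next $56,000 at 33% = $18,480.00
Remaining $32,274 at 28.5% = $9,198.09
Fee: $34,932.50 + $68,055.00 + $18,720.00 + $18,480.00 + $9,198.09 = $149,385.59
Referral share: 16% of $149,385.59 = $23,901.69; lead counsel retains $149,385.59 − $23,901.69 = $125,483.90.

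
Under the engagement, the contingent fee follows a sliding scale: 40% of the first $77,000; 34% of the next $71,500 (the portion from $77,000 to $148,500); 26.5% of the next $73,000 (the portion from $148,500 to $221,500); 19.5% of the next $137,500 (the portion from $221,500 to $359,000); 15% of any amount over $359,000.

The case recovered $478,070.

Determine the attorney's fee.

$119,128.00

First $77,000 at 40% = $30,800.00
Next $71,500 at 34% = $24,310.00
Next $73,000 at 26.5% = $19,345.00
Next $137,500 at 19.5% = $26,812.50
Remaining $119,070 at 15% = $17,860.50
Fee: $30,800.00 + $24,310.00 + $19,345.00 + $26,812.50 + $17,860.50 = $119,128.00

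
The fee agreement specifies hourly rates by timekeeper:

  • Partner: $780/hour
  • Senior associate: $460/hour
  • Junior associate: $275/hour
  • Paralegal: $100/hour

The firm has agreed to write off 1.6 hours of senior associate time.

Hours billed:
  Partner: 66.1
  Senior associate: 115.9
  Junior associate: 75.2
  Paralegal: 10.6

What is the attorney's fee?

$125,876.00

Partner: 66.1 × $780 = $51,558.00
Senior associate: 115.9 × $460 = $53,314.00
Junior associate: 75.2 × $275 = $20,680.00
Paralegal: 10.6 × $100 = $1,060.00
Subtotal: $126,612.00
Write-off: 1.6 × $460 = $736.00
Total: $126,612.00 − $736.00 = $125,876.00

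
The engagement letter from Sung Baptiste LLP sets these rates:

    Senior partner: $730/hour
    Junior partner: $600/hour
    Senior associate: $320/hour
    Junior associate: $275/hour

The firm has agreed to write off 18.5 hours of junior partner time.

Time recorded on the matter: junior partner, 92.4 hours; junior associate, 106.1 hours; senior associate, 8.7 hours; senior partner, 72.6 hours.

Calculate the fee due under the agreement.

$129,299.50

Senior partner: 72.6 × $730 = $52,998.00
Junior partner: 92.4 × $600 = $55,440.00
Senior associate: 8.7 × $320 = $2,784.00
Junior associate: 106.1 × $275 = $29,177.50
Subtotal: $140,399.50
Write-off: 18.5 × $600 = $11,100.00
Total: $140,399.50 − $11,100.00 = $129,299.50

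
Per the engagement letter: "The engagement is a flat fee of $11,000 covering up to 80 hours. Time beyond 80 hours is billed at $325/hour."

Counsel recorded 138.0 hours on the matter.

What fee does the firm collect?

Flat fee: $11,000.00
Excess hours: 138.0 − 80 = 58.0
Overrun: 58.0 × $325 = $18,850.00
Total: $11,000.00 + $18,850.00 = $29,850.00

$29,850.00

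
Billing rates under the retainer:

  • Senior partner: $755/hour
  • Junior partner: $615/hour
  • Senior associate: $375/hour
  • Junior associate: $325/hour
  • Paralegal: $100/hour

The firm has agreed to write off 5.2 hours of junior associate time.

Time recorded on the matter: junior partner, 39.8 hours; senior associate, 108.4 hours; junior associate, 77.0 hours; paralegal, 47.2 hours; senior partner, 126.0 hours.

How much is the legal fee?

Senior partner: 126.0 × $755 = $95,130.00
Junior partner: 39.8 × $615 = $24,477.00
Senior associate: 108.4 × $375 = $40,650.00
Junior associate: 77.0 × $325 = $25,025.00
Paralegal: 47.2 × $100 = $4,720.00
Subtotal: $190,002.00
Write-off: 5.2 × $325 = $1,690.00
Total: $190,002.00 − $1,690.00 = $188,312.00

$188,312.00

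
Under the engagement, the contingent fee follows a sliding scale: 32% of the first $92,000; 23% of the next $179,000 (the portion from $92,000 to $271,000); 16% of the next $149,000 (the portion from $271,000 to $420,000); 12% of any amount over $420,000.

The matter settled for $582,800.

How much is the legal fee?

$113,986.00

First $92,000 at 32% = $29,440.00
Next $179,000 at 23% = $41,170.00
Next $149,000 at 16% = $23,840.00
Remaining $162,800 at 12% = $19,536.00
Fee: $29,440.00 + $41,170.00 + $23,840.00 + $19,536.00 = $113,986.00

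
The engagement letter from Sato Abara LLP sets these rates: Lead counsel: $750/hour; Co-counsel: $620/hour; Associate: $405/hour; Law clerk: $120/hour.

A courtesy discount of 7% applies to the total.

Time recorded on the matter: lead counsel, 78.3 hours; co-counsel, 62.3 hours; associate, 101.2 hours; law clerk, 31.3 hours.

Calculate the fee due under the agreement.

$132,146.49

Lead counsel: 78.3 × $750 = $58,725.00
Co-counsel: 62.3 × $620 = $38,626.00
Associate: 101.2 × $405 = $40,986.00
Law clerk: 31.3 × $120 = $3,756.00
Subtotal: $142,093.00
Less 7% discount: −$9,946.51
Total: $142,093.00 − $9,946.51 = $132,146.49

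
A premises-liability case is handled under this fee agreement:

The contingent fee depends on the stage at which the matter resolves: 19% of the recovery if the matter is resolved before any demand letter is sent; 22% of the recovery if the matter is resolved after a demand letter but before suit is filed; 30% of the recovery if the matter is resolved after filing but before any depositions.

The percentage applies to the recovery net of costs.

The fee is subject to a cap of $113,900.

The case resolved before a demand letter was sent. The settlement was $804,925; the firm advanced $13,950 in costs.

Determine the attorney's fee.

$113,900.00

Fee base (net of costs): $804,925 − $13,950 = $790,975
The matter resolved before a demand letter was sent, so the 19% rate applies.
$790,975 × 19% = $150,285.25
$150,285.25 exceeds the $113,900 cap, so the fee is capped at $113,900.00.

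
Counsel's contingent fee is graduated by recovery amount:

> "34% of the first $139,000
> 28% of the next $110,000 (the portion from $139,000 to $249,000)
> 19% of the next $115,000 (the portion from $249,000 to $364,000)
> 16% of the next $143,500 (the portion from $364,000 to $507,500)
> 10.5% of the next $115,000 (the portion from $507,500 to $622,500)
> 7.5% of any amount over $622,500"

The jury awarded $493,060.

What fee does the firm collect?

$120,559.60

First $139,000 at 34% = $47,260.00
Next $110,000 at 28% = $30,800.00
Next $115,000 at 19% = $21,850.00
Remaining $129,060 at 16% = $20,649.60
Fee: $47,260.00 + $30,800.00 + $21,850.00 + $20,649.60 = $120,559.60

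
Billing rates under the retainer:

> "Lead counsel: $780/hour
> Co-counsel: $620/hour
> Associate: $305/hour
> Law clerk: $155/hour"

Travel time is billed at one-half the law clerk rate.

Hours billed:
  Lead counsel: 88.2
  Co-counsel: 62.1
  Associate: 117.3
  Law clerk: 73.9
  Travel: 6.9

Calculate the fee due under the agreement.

Lead counsel: 88.2 × $780 = $68,796.00
Co-counsel: 62.1 × $620 = $38,502.00
Associate: 117.3 × $305 = $35,776.50
Law clerk: 73.9 × $155 = $11,454.50
Subtotal: $68,796.00 + $38,502.00 + $35,776.50 + $11,454.50 = $154,529.00
Travel: 6.9 × ($155 ÷ 2) = 6.9 × $77.50 = $534.75
Total: $154,529.00 + $534.75 = $155,063.75

$155,063.75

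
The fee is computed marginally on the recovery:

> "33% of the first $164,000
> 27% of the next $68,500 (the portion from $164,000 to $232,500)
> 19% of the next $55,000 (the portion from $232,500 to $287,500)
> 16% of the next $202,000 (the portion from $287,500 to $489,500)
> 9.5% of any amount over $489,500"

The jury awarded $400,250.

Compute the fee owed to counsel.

First $164,000 at 33% = $54,120.00
Next $68,500 at 27% = $18,495.00
Next $55,000 at 19% = $10,450.00
Remaining $112,750 at 16% = $18,040.00
Fee: $54,120.00 + $18,495.00 + $10,450.00 + $18,040.00 = $101,105.00

$101,105.00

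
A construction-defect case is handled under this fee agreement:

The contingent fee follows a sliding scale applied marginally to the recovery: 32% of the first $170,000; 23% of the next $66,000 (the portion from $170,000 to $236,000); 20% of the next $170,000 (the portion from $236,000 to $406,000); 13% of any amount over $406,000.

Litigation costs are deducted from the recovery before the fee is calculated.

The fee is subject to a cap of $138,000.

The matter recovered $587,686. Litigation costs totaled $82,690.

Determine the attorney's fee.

$116,449.48

Fee base (net of costs): $587,686 − $82,690 = $504,996
First $170,000 at 32% = $54,400.00
Next $66,000 at 23% = $15,180.00
Next $170,000 at 20% = $34,000.00
Remaining $98,996 at 13% = $12,869.48
Fee: $54,400.00 + $15,180.00 + $34,000.00 + $12,869.48 = $116,449.48
$116,449.48 is under the $138,000 cap.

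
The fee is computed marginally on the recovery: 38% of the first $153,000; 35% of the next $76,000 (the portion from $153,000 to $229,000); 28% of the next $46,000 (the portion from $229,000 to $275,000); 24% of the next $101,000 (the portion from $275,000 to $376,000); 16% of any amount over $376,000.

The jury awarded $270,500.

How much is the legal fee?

$96,360.00

First $153,000 at 38% = $58,140.00
Next $76,000 at 35% = $26,600.00
Remaining $41,500 at 28% = $11,620.00
Fee: $58,140.00 + $26,600.00 + $11,620.00 = $96,360.00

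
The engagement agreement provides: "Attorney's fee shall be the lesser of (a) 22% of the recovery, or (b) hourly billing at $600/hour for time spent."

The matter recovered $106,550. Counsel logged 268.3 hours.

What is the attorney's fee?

$23,441.00

(a) 22% of $106,550 = $23,441.00
(b) 268.3 × $600 = $160,980.00
The lesser is (a): $23,441.00.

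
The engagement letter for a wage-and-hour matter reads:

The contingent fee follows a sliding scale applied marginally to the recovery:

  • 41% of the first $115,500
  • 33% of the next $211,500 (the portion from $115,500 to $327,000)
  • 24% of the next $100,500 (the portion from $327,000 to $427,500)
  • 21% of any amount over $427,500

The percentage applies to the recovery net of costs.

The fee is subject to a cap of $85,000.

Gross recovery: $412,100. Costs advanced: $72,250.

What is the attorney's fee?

$85,000.00

Fee base (net of costs): $412,100 − $72,250 = $339,850
First $115,500 at 41% = $47,355.00
Next $211,500 at 33% = $69,795.00
Remaining $12,850 at 24% = $3,084.00
Fee: $47,355.00 + $69,795.00 + $3,084.00 = $120,234.00
$120,234.00 exceeds the $85,000 cap, so the fee is capped at $85,000.00.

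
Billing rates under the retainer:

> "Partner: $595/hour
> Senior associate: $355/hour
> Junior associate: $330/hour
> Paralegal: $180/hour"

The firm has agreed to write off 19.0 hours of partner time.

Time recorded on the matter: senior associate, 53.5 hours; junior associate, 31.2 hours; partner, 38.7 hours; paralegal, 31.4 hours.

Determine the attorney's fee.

$46,662.00

Partner: 38.7 × $595 = $23,026.50
Senior associate: 53.5 × $355 = $18,992.50
Junior associate: 31.2 × $330 = $10,296.00
Paralegal: 31.4 × $180 = $5,652.00
Subtotal: $57,967.00
Write-off: 19.0 × $595 = $11,305.00
Total: $57,967.00 − $11,305.00 = $46,662.00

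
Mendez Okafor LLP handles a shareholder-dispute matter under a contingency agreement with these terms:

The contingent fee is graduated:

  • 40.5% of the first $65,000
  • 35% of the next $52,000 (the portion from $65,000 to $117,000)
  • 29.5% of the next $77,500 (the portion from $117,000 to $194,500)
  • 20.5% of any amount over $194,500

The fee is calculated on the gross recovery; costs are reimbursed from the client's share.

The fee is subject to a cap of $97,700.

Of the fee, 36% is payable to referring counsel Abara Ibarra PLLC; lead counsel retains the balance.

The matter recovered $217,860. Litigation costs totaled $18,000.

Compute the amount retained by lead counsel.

$46,192.83

Fee base is the gross recovery, $217,860; costs are reimbursed separately.
First $65,000 at 40.5% = $26,325.00
Next $52,000 at 35% = $18,200.00
Next $77,500 at 29.5% = $22,862.50
Remaining $23,360 at 20.5% = $4,788.80
Fee: $26,325.00 + $18,200.00 + $22,862.50 + $4,788.80 = $72,176.30
$72,176.30 is under the $97,700 cap.
Referral share: 36% of $72,176.30 = $25,983.47; lead counsel retains $72,176.30 − $25,983.47 = $46,192.83.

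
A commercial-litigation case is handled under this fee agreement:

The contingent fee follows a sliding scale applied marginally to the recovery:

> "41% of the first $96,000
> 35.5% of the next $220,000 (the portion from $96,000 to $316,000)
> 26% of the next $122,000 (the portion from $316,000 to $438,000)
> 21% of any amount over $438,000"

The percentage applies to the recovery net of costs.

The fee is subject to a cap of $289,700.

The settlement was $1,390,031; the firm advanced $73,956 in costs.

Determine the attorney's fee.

$289,700.00

Fee base (net of costs): $1,390,031 − $73,956 = $1,316,075
First $96,000 at 41% = $39,360.00
Next $220,000 at 35.5% = $78,100.00
Next $122,000 at 26% = $31,720.00
Remaining $878,075 at 21% = $184,395.75
Fee: $39,360.00 + $78,100.00 + $31,720.00 + $184,395.75 = $333,575.75
$333,575.75 exceeds the $289,700 cap, so the fee is capped at $289,700.00.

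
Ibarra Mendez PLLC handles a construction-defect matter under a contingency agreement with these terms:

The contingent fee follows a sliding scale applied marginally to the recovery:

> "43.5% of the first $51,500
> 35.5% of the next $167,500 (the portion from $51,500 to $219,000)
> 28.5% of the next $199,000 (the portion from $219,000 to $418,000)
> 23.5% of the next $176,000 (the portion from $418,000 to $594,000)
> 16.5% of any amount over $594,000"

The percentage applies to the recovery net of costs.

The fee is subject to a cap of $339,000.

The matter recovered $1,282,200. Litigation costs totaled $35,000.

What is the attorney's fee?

Fee base (net of costs): $1,282,200 − $35,000 = $1,247,200
First $51,500 at 43.5% = $22,402.50
Next $167,500 at 35.5% = $59,462.50
Next $199,000 at 28.5% = $56,715.00
Next $176,000 at 23.5% = $41,360.00
Remaining $653,200 at 16.5% = $107,778.00
Fee: $22,402.50 + $59,462.50 + $56,715.00 + $41,360.00 + $107,778.00 = $287,718.00
$287,718.00 is under the $339,000 cap.

$287,718.00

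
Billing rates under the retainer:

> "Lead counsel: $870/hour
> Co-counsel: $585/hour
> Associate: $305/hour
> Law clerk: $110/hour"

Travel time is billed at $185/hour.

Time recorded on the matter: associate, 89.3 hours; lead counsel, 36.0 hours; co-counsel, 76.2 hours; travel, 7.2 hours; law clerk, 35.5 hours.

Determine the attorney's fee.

$108,370.50

Lead counsel: 36.0 × $870 = $31,320.00
Co-counsel: 76.2 × $585 = $44,577.00
Associate: 89.3 × $305 = $27,236.50
Law clerk: 35.5 × $110 = $3,905.00
Subtotal: $31,320.00 + $44,577.00 + $27,236.50 + $3,905.00 = $107,038.50
Travel: 7.2 × $185 = $1,332.00
Total: $107,038.50 + $1,332.00 = $108,370.50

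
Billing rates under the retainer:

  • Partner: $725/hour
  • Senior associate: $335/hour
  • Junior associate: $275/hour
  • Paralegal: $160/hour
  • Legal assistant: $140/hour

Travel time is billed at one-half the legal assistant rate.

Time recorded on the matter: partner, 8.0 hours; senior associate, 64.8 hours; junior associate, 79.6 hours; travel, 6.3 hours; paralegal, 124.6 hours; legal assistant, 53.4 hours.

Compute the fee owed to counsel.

$77,251.00

Partner: 8.0 × $725 = $5,800.00
Senior associate: 64.8 × $335 = $21,708.00
Junior associate: 79.6 × $275 = $21,890.00
Paralegal: 124.6 × $160 = $19,936.00
Legal assistant: 53.4 × $140 = $7,476.00
Subtotal: $5,800.00 + $21,708.00 + $21,890.00 + $19,936.00 + $7,476.00 = $76,810.00
Travel: 6.3 × ($140 ÷ 2) = 6.3 × $70.00 = $441.00
Total: $76,810.00 + $441.00 = $77,251.00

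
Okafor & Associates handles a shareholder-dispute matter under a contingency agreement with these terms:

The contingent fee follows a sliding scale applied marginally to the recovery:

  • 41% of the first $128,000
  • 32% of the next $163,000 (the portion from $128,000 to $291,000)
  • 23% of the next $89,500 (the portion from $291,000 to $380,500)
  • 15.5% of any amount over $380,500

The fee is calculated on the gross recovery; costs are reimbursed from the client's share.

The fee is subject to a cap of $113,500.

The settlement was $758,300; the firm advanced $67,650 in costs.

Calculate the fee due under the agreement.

Fee base is the gross recovery, $758,300; costs are reimbursed separately.
First $128,000 at 41% = $52,480.00
Next $163,000 at 32% = $52,160.00
Next $89,500 at 23% = $20,585.00
Remaining $377,800 at 15.5% = $58,559.00
Fee: $52,480.00 + $52,160.00 + $20,585.00 + $58,559.00 = $183,784.00
$183,784.00 exceeds the $113,500 cap, so the fee is capped at $113,500.00.

$113,500.00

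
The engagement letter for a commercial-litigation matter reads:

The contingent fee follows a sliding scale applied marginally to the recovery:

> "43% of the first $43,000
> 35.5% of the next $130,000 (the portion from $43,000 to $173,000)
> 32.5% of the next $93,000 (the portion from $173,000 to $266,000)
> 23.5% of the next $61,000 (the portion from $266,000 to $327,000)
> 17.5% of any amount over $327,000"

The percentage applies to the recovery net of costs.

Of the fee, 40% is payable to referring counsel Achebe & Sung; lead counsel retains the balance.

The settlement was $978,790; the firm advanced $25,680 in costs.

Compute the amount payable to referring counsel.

Fee base (net of costs): $978,790 − $25,680 = $953,110
First $43,000 at 43% = $18,490.00
Next $130,000 at 35.5% = $46,150.00
Next $93,000 at 32.5% = $30,225.00
Next $61,000 at 23.5% = $14,335.00
Remaining $626,110 at 17.5% = $109,569.25
Fee: $18,490.00 + $46,150.00 + $30,225.00 + $14,335.00 + $109,569.25 = $218,769.25
Referral share: 40% of $218,769.25 = $87,507.70; lead counsel retains $218,769.25 − $87,507.70 = $131,261.55.

$87,507.70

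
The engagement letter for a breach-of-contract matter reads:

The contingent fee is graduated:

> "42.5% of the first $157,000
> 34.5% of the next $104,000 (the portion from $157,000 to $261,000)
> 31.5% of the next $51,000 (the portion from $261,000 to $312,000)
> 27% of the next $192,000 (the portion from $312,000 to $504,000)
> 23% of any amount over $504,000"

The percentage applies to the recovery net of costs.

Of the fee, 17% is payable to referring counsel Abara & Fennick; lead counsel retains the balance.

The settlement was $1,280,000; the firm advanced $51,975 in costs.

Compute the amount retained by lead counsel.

Fee base (net of costs): $1,280,000 − $51,975 = $1,228,025
First $157,000 at 42.5% = $66,725.00
Next $104,000 at 34.5% = $35,880.00
Next $51,000 at 31.5% = $16,065.00
Next $192,000 at 27% = $51,840.00
Remaining $724,025 at 23% = $166,525.75
Fee: $66,725.00 + $35,880.00 + $16,065.00 + $51,840.00 + $166,525.75 = $337,035.75
Referral share: 17% of $337,035.75 = $57,296.08; lead counsel retains $337,035.75 − $57,296.08 = $279,739.67.

$279,739.67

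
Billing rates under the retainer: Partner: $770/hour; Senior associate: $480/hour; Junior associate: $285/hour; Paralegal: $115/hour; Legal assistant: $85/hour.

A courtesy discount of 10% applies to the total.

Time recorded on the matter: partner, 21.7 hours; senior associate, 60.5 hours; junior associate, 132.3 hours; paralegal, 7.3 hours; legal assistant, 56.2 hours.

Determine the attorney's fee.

$80,163.90

Partner: 21.7 × $770 = $16,709.00
Senior associate: 60.5 × $480 = $29,040.00
Junior associate: 132.3 × $285 = $37,705.50
Paralegal: 7.3 × $115 = $839.50
Legal assistant: 56.2 × $85 = $4,777.00
Subtotal: $89,071.00
Less 10% discount: −$8,907.10
Total: $89,071.00 − $8,907.10 = $80,163.90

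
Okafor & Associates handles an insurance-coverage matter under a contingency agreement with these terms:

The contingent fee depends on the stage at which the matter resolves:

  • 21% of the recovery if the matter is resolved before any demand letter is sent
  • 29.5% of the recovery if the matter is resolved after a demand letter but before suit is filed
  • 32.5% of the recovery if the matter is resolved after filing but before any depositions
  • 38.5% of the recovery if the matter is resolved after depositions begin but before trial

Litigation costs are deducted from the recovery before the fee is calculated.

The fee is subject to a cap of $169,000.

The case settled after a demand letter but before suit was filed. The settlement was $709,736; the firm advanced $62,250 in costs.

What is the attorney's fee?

Fee base (net of costs): $709,736 − $62,250 = $647,486
The matter settled after a demand letter but before suit was filed, so the 29.5% rate applies.
$647,486 × 29.5% = $191,008.37
$191,008.37 exceeds the $169,000 cap, so the fee is capped at $169,000.00.

$169,000.00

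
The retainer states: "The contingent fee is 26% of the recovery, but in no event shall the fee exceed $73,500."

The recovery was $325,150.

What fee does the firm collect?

$73,500.00

26% of $325,150 = $84,539.00
That exceeds the $73,500 cap, so the fee is capped at $73,500.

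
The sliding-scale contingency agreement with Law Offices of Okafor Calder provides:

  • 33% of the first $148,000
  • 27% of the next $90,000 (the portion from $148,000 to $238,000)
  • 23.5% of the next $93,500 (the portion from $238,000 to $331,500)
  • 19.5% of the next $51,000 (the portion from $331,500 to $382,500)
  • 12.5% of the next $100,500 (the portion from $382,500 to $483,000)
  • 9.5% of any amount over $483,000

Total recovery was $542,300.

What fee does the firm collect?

$123,253.50

First $148,000 at 33% = $48,840.00
Next $90,000 at 27% = $24,300.00
Next $93,500 at 23.5% = $21,972.50
Next $51,000 at 19.5% = $9,945.00
Next $100,500 at 12.5% = $12,562.50
Remaining $59,300 at 9.5% = $5,633.50
Fee: $48,840.00 + $24,300.00 + $21,972.50 + $9,945.00 + $12,562.50 + $5,633.50 = $123,253.50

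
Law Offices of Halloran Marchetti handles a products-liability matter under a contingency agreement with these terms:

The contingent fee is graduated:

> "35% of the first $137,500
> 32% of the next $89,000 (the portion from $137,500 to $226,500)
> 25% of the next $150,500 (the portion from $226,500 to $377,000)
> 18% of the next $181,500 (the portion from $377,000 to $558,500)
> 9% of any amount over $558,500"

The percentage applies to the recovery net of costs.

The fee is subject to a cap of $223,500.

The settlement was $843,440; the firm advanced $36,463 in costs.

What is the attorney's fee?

$169,262.93

Fee base (net of costs): $843,440 − $36,463 = $806,977
First $137,500 at 35% = $48,125.00
Next $89,000 at 32% = $28,480.00
Next $150,500 at 25% = $37,625.00
Next $181,500 at 18% = $32,670.00
Remaining $248,477 at 9% = $22,362.93
Fee: $48,125.00 + $28,480.00 + $37,625.00 + $32,670.00 + $22,362.93 = $169,262.93
$169,262.93 is under the $223,500 cap.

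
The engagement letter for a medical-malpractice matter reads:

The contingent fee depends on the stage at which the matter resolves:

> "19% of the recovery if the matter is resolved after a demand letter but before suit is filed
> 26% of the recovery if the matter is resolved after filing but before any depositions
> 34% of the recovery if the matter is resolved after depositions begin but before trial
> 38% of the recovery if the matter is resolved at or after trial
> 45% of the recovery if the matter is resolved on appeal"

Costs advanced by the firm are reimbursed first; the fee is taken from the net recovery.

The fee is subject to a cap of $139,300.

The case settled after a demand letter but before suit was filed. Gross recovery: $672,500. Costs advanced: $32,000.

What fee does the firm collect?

Fee base (net of costs): $672,500 − $32,000 = $640,500
The matter settled after a demand letter but before suit was filed, so the 19% rate applies.
$640,500 × 19% = $121,695.00
$121,695.00 is under the $139,300 cap.

$121,695.00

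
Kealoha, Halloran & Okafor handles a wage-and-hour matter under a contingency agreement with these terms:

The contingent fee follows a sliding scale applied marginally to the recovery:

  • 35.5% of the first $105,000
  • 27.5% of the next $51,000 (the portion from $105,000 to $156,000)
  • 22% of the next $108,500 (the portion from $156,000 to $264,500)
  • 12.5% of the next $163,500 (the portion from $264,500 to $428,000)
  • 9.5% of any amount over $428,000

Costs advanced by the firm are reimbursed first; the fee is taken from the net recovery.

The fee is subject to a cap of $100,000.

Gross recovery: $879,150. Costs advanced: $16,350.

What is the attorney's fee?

Fee base (net of costs): $879,150 − $16,350 = $862,800
First $105,000 at 35.5% = $37,275.00
Next $51,000 at 27.5% = $14,025.00
Next $108,500 at 22% = $23,870.00
Next $163,500 at 12.5% = $20,437.50
Remaining $434,800 at 9.5% = $41,306.00
Fee: $37,275.00 + $14,025.00 + $23,870.00 + $20,437.50 + $41,306.00 = $136,913.50
$136,913.50 exceeds the $100,000 cap, so the fee is capped at $100,000.00.

$100,000.00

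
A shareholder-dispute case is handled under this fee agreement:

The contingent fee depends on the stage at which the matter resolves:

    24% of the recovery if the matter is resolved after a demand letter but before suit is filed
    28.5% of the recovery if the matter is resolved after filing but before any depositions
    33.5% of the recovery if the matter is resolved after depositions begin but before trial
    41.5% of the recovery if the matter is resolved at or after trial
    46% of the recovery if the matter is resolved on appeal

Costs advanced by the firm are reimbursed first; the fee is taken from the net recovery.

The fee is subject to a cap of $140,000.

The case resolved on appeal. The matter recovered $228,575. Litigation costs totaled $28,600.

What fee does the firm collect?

$91,988.50

Fee base (net of costs): $228,575 − $28,600 = $199,975
The matter resolved on appeal, so the 46% rate applies.
$199,975 × 46% = $91,988.50
$91,988.50 is under the $140,000 cap.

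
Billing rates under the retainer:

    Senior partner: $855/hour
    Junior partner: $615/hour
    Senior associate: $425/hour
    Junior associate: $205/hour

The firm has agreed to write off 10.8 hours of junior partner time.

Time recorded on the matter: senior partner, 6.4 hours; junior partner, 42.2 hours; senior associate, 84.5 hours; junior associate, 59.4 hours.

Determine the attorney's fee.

$72,872.50

Senior partner: 6.4 × $855 = $5,472.00
Junior partner: 42.2 × $615 = $25,953.00
Senior associate: 84.5 × $425 = $35,912.50
Junior associate: 59.4 × $205 = $12,177.00
Subtotal: $79,514.50
Write-off: 10.8 × $615 = $6,642.00
Total: $79,514.50 − $6,642.00 = $72,872.50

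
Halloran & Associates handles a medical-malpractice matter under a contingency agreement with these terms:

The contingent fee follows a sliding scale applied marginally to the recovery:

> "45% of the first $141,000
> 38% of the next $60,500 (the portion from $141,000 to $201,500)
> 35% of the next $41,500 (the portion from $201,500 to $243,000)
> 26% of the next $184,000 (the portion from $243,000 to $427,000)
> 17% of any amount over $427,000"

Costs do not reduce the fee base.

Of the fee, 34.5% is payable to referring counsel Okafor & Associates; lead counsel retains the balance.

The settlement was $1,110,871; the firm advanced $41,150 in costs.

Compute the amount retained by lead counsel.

Fee base is the gross recovery, $1,110,871; costs are reimbursed separately.
First $141,000 at 45% = $63,450.00
Next $60,500 at 38% = $22,990.00
Next $41,500 at 35% = $14,525.00
Next $184,000 at 26% = $47,840.00
Remaining $683,871 at 17% = $116,258.07
Fee: $63,450.00 + $22,990.00 + $14,525.00 + $47,840.00 + $116,258.07 = $265,063.07
Referral share: 34.5% of $265,063.07 = $91,446.76; lead counsel retains $265,063.07 − $91,446.76 = $173,616.31.

$173,616.31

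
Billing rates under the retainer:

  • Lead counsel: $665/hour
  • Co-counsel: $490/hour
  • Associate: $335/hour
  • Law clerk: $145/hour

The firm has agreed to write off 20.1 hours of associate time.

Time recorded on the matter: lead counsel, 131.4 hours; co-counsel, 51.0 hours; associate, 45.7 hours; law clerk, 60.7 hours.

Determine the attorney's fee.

$129,748.50

Lead counsel: 131.4 × $665 = $87,381.00
Co-counsel: 51.0 × $490 = $24,990.00
Associate: 45.7 × $335 = $15,309.50
Law clerk: 60.7 × $145 = $8,801.50
Subtotal: $136,482.00
Write-off: 20.1 × $335 = $6,733.50
Total: $136,482.00 − $6,733.50 = $129,748.50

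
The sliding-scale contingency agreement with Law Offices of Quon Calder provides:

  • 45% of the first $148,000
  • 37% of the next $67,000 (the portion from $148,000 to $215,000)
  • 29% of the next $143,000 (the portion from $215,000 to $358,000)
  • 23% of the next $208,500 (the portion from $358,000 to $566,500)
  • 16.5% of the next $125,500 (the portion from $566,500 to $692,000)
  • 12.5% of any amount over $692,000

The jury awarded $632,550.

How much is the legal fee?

$191,713.25

First $148,000 at 45% = $66,600.00
Next $67,000 at 37% = $24,790.00
Next $143,000 at 29% = $41,470.00
Next $208,500 at 23% = $47,955.00
Remaining $66,050 at 16.5% = $10,898.25
Fee: $66,600.00 + $24,790.00 + $41,470.00 + $47,955.00 + $10,898.25 = $191,713.25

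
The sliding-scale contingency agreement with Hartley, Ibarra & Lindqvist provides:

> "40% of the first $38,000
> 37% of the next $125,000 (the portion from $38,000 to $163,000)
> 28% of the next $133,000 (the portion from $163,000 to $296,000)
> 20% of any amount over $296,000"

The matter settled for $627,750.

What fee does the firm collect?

$165,040.00

First $38,000 at 40% = $15,200.00
Next $125,000 at 37% = $46,250.00
Next $133,000 at 28% = $37,240.00
Remaining $331,750 at 20% = $66,350.00
Fee: $15,200.00 + $46,250.00 + $37,240.00 + $66,350.00 = $165,040.00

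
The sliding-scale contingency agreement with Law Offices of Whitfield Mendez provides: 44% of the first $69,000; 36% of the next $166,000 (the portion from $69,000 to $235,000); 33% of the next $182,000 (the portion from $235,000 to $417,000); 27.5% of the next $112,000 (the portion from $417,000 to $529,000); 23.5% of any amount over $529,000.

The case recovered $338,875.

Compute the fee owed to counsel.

First $69,000 at 44% = $30,360.00
Next $166,000 at 36% = $59,760.00
Remaining $103,875 at 33% = $34,278.75
Fee: $30,360.00 + $59,760.00 + $34,278.75 = $124,398.75

$124,398.75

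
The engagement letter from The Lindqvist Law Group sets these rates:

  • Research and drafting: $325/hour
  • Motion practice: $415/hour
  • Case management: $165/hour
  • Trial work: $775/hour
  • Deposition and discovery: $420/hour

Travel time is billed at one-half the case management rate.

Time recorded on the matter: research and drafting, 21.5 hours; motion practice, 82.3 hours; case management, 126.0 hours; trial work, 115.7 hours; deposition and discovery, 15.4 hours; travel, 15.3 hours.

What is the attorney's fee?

$159,329.75

Research and drafting: 21.5 × $325 = $6,987.50
Motion practice: 82.3 × $415 = $34,154.50
Case management: 126.0 × $165 = $20,790.00
Trial work: 115.7 × $775 = $89,667.50
Deposition and discovery: 15.4 × $420 = $6,468.00
Subtotal: $6,987.50 + $34,154.50 + $20,790.00 + $89,667.50 + $6,468.00 = $158,067.50
Travel: 15.3 × ($165 ÷ 2) = 15.3 × $82.50 = $1,262.25
Total: $158,067.50 + $1,262.25 = $159,329.75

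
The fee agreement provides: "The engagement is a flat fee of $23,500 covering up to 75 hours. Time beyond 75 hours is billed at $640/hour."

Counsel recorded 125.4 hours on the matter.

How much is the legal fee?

$55,756.00

Flat fee: $23,500.00
Excess hours: 125.4 − 75 = 50.4
Overrun: 50.4 × $640 = $32,256.00
Total: $23,500.00 + $32,256.00 = $55,756.00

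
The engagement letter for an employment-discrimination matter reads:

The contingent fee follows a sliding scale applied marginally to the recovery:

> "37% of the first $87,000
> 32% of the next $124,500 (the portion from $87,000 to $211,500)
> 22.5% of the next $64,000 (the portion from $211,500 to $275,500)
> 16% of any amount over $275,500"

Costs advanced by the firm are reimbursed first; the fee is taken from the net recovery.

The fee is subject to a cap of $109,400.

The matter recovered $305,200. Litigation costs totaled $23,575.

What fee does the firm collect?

$87,410.00

Fee base (net of costs): $305,200 − $23,575 = $281,625
First $87,000 at 37% = $32,190.00
Next $124,500 at 32% = $39,840.00
Next $64,000 at 22.5% = $14,400.00
Remaining $6,125 at 16% = $980.00
Fee: $32,190.00 + $39,840.00 + $14,400.00 + $980.00 = $87,410.00
$87,410.00 is under the $109,400 cap.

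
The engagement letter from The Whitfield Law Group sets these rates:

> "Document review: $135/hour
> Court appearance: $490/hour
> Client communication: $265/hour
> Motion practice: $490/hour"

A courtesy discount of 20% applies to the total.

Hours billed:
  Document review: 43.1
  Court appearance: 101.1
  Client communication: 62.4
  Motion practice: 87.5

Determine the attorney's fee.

Document review: 43.1 × $135 = $5,818.50
Court appearance: 101.1 × $490 = $49,539.00
Client communication: 62.4 × $265 = $16,536.00
Motion practice: 87.5 × $490 = $42,875.00
Subtotal: $114,768.50
Less 20% discount: −$22,953.70
Total: $114,768.50 − $22,953.70 = $91,814.80

$91,814.80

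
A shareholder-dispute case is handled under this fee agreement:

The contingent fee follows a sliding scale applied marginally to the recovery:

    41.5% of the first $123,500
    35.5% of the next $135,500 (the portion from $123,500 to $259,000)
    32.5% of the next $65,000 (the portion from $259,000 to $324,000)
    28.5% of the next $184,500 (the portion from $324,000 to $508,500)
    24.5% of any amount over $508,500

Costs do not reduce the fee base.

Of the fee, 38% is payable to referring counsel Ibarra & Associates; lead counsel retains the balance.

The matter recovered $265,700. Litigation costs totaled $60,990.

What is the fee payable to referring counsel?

Fee base is the gross recovery, $265,700; costs are reimbursed separately.
First $123,500 at 41.5% = $51,252.50
Next $135,500 at 35.5% = $48,102.50
Remaining $6,700 at 32.5% = $2,177.50
Fee: $51,252.50 + $48,102.50 + $2,177.50 = $101,532.50
Referral share: 38% of $101,532.50 = $38,582.35; lead counsel retains $101,532.50 − $38,582.35 = $62,950.15.

$38,582.35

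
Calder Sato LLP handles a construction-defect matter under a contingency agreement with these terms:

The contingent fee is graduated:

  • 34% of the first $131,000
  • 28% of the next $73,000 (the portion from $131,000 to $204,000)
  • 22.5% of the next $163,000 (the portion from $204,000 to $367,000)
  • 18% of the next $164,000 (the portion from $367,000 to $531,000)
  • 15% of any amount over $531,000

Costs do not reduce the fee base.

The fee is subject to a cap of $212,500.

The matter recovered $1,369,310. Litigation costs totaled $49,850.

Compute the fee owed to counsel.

Fee base is the gross recovery, $1,369,310; costs are reimbursed separately.
First $131,000 at 34% = $44,540.00
Next $73,000 at 28% = $20,440.00
Next $163,000 at 22.5% = $36,675.00
Next $164,000 at 18% = $29,520.00
Remaining $838,310 at 15% = $125,746.50
Fee: $44,540.00 + $20,440.00 + $36,675.00 + $29,520.00 + $125,746.50 = $256,921.50
$256,921.50 exceeds the $212,500 cap, so the fee is capped at $212,500.00.

$212,500.00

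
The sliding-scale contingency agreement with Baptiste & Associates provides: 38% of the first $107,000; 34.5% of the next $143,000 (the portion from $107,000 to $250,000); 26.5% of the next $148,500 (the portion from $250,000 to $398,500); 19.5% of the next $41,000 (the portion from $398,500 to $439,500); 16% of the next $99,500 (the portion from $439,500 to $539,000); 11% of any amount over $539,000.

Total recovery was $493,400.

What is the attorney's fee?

First $107,000 at 38% = $40,660.00
Next $143,000 at 34.5% = $49,335.00
Next $148,500 at 26.5% = $39,352.50
Next $41,000 at 19.5% = $7,995.00
Remaining $53,900 at 16% = $8,624.00
Fee: $40,660.00 + $49,335.00 + $39,352.50 + $7,995.00 + $8,624.00 = $145,966.50

$145,966.50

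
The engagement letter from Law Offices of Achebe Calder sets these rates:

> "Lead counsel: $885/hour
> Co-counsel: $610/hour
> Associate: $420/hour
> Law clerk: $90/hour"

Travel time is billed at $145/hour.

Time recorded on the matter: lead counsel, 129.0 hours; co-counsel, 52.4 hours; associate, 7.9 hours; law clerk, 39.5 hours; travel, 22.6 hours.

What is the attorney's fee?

$156,279.00

Lead counsel: 129.0 × $885 = $114,165.00
Co-counsel: 52.4 × $610 = $31,964.00
Associate: 7.9 × $420 = $3,318.00
Law clerk: 39.5 × $90 = $3,555.00
Subtotal: $114,165.00 + $31,964.00 + $3,318.00 + $3,555.00 = $153,002.00
Travel: 22.6 × $145 = $3,277.00
Total: $153,002.00 + $3,277.00 = $156,279.00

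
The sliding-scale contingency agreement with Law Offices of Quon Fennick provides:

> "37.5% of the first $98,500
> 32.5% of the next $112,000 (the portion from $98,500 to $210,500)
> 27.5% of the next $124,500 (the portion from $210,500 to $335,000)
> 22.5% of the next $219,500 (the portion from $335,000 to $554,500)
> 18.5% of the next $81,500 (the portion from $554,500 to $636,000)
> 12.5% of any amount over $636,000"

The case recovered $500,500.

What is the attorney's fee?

First $98,500 at 37.5% = $36,937.50
Next $112,000 at 32.5% = $36,400.00
Next $124,500 at 27.5% = $34,237.50
Remaining $165,500 at 22.5% = $37,237.50
Fee: $36,937.50 + $36,400.00 + $34,237.50 + $37,237.50 = $144,812.50

$144,812.50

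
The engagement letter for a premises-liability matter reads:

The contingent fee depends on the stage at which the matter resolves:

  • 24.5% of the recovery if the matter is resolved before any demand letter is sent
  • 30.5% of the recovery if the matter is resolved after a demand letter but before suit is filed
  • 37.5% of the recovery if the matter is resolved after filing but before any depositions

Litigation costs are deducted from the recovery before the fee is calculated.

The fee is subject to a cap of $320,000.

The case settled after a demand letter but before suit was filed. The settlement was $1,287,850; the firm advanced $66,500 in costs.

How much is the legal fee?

$320,000.00

Fee base (net of costs): $1,287,850 − $66,500 = $1,221,350
The matter settled after a demand letter but before suit was filed, so the 30.5% rate applies.
$1,221,350 × 30.5% = $372,511.75
$372,511.75 exceeds the $320,000 cap, so the fee is capped at $320,000.00.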